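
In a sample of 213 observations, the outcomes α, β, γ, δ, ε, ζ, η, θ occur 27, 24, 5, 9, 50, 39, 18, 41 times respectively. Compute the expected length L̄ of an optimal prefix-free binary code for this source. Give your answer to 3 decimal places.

Probabilities are the counts divided by 213.
Repeatedly combine the two least-probable nodes; the expected code length is the sum of the merged weights.
merge 5/213 + 3/71 → 14/213
merge 14/213 + 6/71 → 32/213
merge 8/71 + 9/71 → 17/71
merge 32/213 + 13/71 → 1/3
merge 41/213 + 50/213 → 91/213
merge 17/71 + 1/3 → 122/213
merge 91/213 + 122/213 → 1
L = 14/213 + 32/213 + 17/71 + 1/3 + 91/213 + 122/213 + 1 = 198/71 ≈ 2.789 bits/symbol.

2.789 bits/symbol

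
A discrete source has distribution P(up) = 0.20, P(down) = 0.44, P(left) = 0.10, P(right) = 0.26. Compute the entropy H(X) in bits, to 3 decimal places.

1.823 bits

H = −Σ pᵢ log₂ pᵢ.
−0.20·log₂(0.20) = 0.4644
−0.44·log₂(0.44) = 0.5211
−0.10·log₂(0.10) = 0.3322
−0.26·log₂(0.26) = 0.5053
Sum ≈ 1.8230 → 1.823 bits.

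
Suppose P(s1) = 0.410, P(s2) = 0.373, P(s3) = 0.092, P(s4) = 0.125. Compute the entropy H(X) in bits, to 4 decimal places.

1.7498 bits

H = −Σ pᵢ log₂ pᵢ.
−0.410·log₂(0.410) = 0.5274
−0.373·log₂(0.373) = 0.5307
−0.092·log₂(0.092) = 0.3167
−0.125·log₂(0.125) = 0.3750
Sum ≈ 1.7498 → 1.7498 bits.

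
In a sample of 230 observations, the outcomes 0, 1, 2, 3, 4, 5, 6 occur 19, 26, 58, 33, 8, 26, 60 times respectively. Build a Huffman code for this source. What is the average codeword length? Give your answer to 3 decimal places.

2.604 bits/symbol

Probabilities are the counts divided by 230.
Repeatedly combine the two least-probable nodes; the expected code length is the sum of the merged weights.
merge 4/115 + 19/230 → 27/230
merge 13/115 + 13/115 → 26/115
merge 27/230 + 33/230 → 6/23
merge 26/115 + 29/115 → 11/23
merge 6/23 + 6/23 → 12/23
merge 11/23 + 12/23 → 1
L = 27/230 + 26/115 + 6/23 + 11/23 + 12/23 + 1 = 599/230 ≈ 2.604 bits/symbol.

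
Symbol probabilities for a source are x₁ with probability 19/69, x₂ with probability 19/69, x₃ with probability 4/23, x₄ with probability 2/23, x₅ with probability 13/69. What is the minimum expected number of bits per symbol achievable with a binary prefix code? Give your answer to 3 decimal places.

Repeatedly combine the two least-probable nodes; the expected code length is the sum of the merged weights.
merge 2/23 + 4/23 → 6/23
merge 13/69 + 6/23 → 31/69
merge 19/69 + 19/69 → 38/69
merge 31/69 + 38/69 → 1
L = 6/23 + 31/69 + 38/69 + 1 = 52/23 ≈ 2.261 bits/symbol.

2.261 bits/symbol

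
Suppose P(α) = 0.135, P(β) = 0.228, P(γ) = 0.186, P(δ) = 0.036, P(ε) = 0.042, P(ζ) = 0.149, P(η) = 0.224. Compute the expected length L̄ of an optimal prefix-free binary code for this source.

Repeatedly combine the two least-probable nodes; the expected code length is the sum of the merged weights.
merge 9/250 + 21/500 → 39/500
merge 39/500 + 27/200 → 213/1000
merge 149/1000 + 93/500 → 67/200
merge 213/1000 + 28/125 → 437/1000
merge 57/250 + 67/200 → 563/1000
merge 437/1000 + 563/1000 → 1
L = 39/500 + 213/1000 + 67/200 + 437/1000 + 563/1000 + 1 = 1313/500 = 2.626 bits/symbol.

2.626 bits/symbol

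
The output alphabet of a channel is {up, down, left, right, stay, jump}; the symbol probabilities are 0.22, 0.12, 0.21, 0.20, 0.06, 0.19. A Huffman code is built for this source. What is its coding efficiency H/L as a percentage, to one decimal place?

97.4%

Entropy H = −Σ p log₂ p ≈ 2.4836 bits.
Huffman merges: 3/50+3/25→9/50; 9/50+19/100→37/100; 1/5+21/100→41/100; 11/50+37/100→59/100; 41/100+59/100→1. L = 51/20 ≈ 2.5500.
Efficiency = H/L = 2.4836/2.5500 = 97.4%.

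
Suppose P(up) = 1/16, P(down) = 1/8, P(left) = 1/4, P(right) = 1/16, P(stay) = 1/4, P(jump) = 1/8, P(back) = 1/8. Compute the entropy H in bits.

2.625 bits

Each probability is a power of 1/2, so log₂(1/p) is an integer.
H = Σ p·log₂(1/p) = 1/16·4 + 1/8·3 + 1/4·2 + 1/16·4 + 1/4·2 + 1/8·3 + 1/8·3 = 2.625 bits.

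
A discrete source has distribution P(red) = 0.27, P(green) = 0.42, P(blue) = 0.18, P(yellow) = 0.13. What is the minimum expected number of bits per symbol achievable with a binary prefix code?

1.89 bits/symbol

Repeatedly combine the two least-probable nodes; the expected code length is the sum of the merged weights.
merge 13/100 + 9/50 → 31/100
merge 27/100 + 31/100 → 29/50
merge 21/50 + 29/50 → 1
L = 31/100 + 29/50 + 1 = 189/100 = 1.89 bits/symbol.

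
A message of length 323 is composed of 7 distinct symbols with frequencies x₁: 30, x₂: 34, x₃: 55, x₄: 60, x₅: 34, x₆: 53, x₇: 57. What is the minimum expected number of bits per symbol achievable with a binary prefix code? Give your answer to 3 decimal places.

Probabilities are the counts divided by 323.
Repeatedly combine the two least-probable nodes; the expected code length is the sum of the merged weights.
merge 30/323 + 2/19 → 64/323
merge 2/19 + 53/323 → 87/323
merge 55/323 + 3/17 → 112/323
merge 60/323 + 64/323 → 124/323
merge 87/323 + 112/323 → 199/323
merge 124/323 + 199/323 → 1
L = 64/323 + 87/323 + 112/323 + 124/323 + 199/323 + 1 = 909/323 ≈ 2.814 bits/symbol.

2.814 bits/symbol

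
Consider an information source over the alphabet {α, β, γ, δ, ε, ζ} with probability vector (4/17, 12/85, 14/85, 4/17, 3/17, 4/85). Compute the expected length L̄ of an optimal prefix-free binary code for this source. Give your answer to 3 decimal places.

Repeatedly combine the two least-probable nodes; the expected code length is the sum of the merged weights.
merge 4/85 + 12/85 → 16/85
merge 14/85 + 3/17 → 29/85
merge 16/85 + 4/17 → 36/85
merge 4/17 + 29/85 → 49/85
merge 36/85 + 49/85 → 1
L = 16/85 + 29/85 + 36/85 + 49/85 + 1 = 43/17 ≈ 2.529 bits/symbol.

2.529 bits/symbol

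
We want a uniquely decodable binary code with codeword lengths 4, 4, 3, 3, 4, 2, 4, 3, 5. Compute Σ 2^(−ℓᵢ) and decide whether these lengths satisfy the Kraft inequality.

0.90625; yes

With common denominator 2^5 = 32: Σ 2^(−ℓᵢ) = 2/32 + 2/32 + 4/32 + 4/32 + 2/32 + 8/32 + 2/32 + 4/32 + 1/32 = 29/32 = 0.90625.
Kraft's inequality requires Σ ≤ 1; here Σ = 0.90625 ≤ 1, so such a prefix code exists.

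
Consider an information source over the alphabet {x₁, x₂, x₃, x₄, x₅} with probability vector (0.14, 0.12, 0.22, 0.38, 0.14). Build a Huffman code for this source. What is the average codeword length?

Repeatedly combine the two least-probable nodes; the expected code length is the sum of the merged weights.
merge 3/25 + 7/50 → 13/50
merge 7/50 + 11/50 → 9/25
merge 13/50 + 9/25 → 31/50
merge 19/50 + 31/50 → 1
L = 13/50 + 9/25 + 31/50 + 1 = 56/25 = 2.24 bits/symbol.

2.24 bits/symbol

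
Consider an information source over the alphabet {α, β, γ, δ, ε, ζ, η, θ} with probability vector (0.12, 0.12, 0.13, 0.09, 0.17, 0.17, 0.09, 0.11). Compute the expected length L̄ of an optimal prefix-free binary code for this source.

3 bits/symbol

Repeatedly combine the two least-probable nodes; the expected code length is the sum of the merged weights.
merge 9/100 + 9/100 → 9/50
merge 11/100 + 3/25 → 23/100
merge 3/25 + 13/100 → 1/4
merge 17/100 + 17/100 → 17/50
merge 9/50 + 23/100 → 41/100
merge 1/4 + 17/50 → 59/100
merge 41/100 + 59/100 → 1
L = 9/50 + 23/100 + 1/4 + 17/50 + 41/100 + 59/100 + 1 = 3 bits/symbol.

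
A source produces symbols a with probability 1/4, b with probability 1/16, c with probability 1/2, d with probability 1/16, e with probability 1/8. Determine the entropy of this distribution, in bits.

1.875 bits

Each probability is a power of 1/2, so log₂(1/p) is an integer.
H = Σ p·log₂(1/p) = 1/4·2 + 1/16·4 + 1/2·1 + 1/16·4 + 1/8·3 = 1.875 bits.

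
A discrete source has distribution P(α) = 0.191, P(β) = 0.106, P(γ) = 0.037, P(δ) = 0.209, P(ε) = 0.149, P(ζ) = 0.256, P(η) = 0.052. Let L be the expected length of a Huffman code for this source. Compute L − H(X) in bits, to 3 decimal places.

Entropy H = −Σ p log₂ p ≈ 2.5817 bits.
Huffman merges: 37/1000+13/250→89/1000; 89/1000+53/500→39/200; 149/1000+191/1000→17/50; 39/200+209/1000→101/250; 32/125+17/50→149/250; 101/250+149/250→1. L = 328/125 ≈ 2.6240.
L − H = 2.6240 − 2.5817 = 0.042 bits.

0.042 bits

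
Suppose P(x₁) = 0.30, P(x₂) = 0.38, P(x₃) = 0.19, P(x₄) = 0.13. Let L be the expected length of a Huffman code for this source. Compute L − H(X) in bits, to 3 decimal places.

Entropy H = −Σ p log₂ p ≈ 1.8894 bits.
Huffman merges: 13/100+19/100→8/25; 3/10+8/25→31/50; 19/50+31/50→1. L = 97/50 ≈ 1.9400.
L − H = 1.9400 − 1.8894 = 0.051 bits.

0.051 bits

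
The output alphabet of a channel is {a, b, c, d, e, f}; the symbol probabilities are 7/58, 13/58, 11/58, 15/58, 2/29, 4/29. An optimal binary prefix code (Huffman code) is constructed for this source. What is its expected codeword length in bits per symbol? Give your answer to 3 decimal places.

2.517 bits/symbol

Repeatedly combine the two least-probable nodes; the expected code length is the sum of the merged weights.
merge 2/29 + 7/58 → 11/58
merge 4/29 + 11/58 → 19/58
merge 11/58 + 13/58 → 12/29
merge 15/58 + 19/58 → 17/29
merge 12/29 + 17/29 → 1
L = 11/58 + 19/58 + 12/29 + 17/29 + 1 = 73/29 ≈ 2.517 bits/symbol.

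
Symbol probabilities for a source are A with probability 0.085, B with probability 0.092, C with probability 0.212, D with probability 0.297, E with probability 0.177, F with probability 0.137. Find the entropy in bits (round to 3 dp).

2.449 bits

H = −Σ pᵢ log₂ pᵢ.
−0.085·log₂(0.085) = 0.3023
−0.092·log₂(0.092) = 0.3167
−0.212·log₂(0.212) = 0.4744
−0.297·log₂(0.297) = 0.5202
−0.177·log₂(0.177) = 0.4422
−0.137·log₂(0.137) = 0.3929
Sum ≈ 2.4486 → 2.449 bits.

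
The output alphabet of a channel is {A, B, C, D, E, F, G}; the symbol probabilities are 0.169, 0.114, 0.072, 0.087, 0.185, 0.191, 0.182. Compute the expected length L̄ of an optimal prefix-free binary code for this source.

Repeatedly combine the two least-probable nodes; the expected code length is the sum of the merged weights.
merge 9/125 + 87/1000 → 159/1000
merge 57/500 + 159/1000 → 273/1000
merge 169/1000 + 91/500 → 351/1000
merge 37/200 + 191/1000 → 47/125
merge 273/1000 + 351/1000 → 78/125
merge 47/125 + 78/125 → 1
L = 159/1000 + 273/1000 + 351/1000 + 47/125 + 78/125 + 1 = 2783/1000 = 2.783 bits/symbol.

2.783 bits/symbol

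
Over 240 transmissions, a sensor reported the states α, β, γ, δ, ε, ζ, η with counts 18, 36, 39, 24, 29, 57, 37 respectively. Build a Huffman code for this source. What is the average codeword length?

Probabilities are the counts divided by 240.
Repeatedly combine the two least-probable nodes; the expected code length is the sum of the merged weights.
merge 3/40 + 1/10 → 7/40
merge 29/240 + 3/20 → 13/48
merge 37/240 + 13/80 → 19/60
merge 7/40 + 19/80 → 33/80
merge 13/48 + 19/60 → 47/80
merge 33/80 + 47/80 → 1
L = 7/40 + 13/48 + 19/60 + 33/80 + 47/80 + 1 = 221/80 = 2.7625 bits/symbol.

2.7625 bits/symbol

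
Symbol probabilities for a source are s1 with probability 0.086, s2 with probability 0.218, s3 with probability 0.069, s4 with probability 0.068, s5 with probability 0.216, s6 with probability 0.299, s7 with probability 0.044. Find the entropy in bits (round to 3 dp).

2.510 bits

H = −Σ pᵢ log₂ pᵢ.
−0.086·log₂(0.086) = 0.3044
−0.218·log₂(0.218) = 0.4791
−0.069·log₂(0.069) = 0.2662
−0.068·log₂(0.068) = 0.2637
−0.216·log₂(0.216) = 0.4776
−0.299·log₂(0.299) = 0.5208
−0.044·log₂(0.044) = 0.1983
Sum ≈ 2.5100 → 2.510 bits.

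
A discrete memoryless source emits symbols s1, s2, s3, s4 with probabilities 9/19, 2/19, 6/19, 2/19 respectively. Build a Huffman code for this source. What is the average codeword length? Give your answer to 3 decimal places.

Repeatedly combine the two least-probable nodes; the expected code length is the sum of the merged weights.
merge 2/19 + 2/19 → 4/19
merge 4/19 + 6/19 → 10/19
merge 9/19 + 10/19 → 1
L = 4/19 + 10/19 + 1 = 33/19 ≈ 1.737 bits/symbol.

1.737 bits/symbol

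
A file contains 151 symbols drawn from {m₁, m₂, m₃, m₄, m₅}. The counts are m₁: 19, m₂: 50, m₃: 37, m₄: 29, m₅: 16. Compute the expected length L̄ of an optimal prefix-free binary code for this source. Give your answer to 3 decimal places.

Probabilities are the counts divided by 151.
Repeatedly combine the two least-probable nodes; the expected code length is the sum of the merged weights.
merge 16/151 + 19/151 → 35/151
merge 29/151 + 35/151 → 64/151
merge 37/151 + 50/151 → 87/151
merge 64/151 + 87/151 → 1
L = 35/151 + 64/151 + 87/151 + 1 = 337/151 ≈ 2.232 bits/symbol.

2.232 bits/symbol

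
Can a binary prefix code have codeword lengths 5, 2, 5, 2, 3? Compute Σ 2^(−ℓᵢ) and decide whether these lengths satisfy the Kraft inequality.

0.6875; yes

With common denominator 2^5 = 32: Σ 2^(−ℓᵢ) = 1/32 + 8/32 + 1/32 + 8/32 + 4/32 = 22/32 = 0.6875.
Kraft's inequality requires Σ ≤ 1; here Σ = 0.6875 ≤ 1, so such a prefix code exists.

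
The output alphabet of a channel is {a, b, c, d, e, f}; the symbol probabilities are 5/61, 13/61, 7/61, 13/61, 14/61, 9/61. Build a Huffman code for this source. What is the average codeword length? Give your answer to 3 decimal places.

Repeatedly combine the two least-probable nodes; the expected code length is the sum of the merged weights.
merge 5/61 + 7/61 → 12/61
merge 9/61 + 12/61 → 21/61
merge 13/61 + 13/61 → 26/61
merge 14/61 + 21/61 → 35/61
merge 26/61 + 35/61 → 1
L = 12/61 + 21/61 + 26/61 + 35/61 + 1 = 155/61 ≈ 2.541 bits/symbol.

2.541 bits/symbol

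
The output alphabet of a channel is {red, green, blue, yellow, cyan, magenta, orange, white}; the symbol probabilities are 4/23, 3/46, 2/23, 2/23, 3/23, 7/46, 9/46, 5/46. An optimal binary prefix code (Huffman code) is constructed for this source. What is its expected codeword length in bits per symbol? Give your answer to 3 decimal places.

Repeatedly combine the two least-probable nodes; the expected code length is the sum of the merged weights.
merge 3/46 + 2/23 → 7/46
merge 2/23 + 5/46 → 9/46
merge 3/23 + 7/46 → 13/46
merge 7/46 + 4/23 → 15/46
merge 9/46 + 9/46 → 9/23
merge 13/46 + 15/46 → 14/23
merge 9/23 + 14/23 → 1
L = 7/46 + 9/46 + 13/46 + 15/46 + 9/23 + 14/23 + 1 = 68/23 ≈ 2.957 bits/symbol.

2.957 bits/symbol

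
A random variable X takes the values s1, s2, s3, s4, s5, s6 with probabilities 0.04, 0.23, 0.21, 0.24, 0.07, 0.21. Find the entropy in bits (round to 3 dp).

H = −Σ pᵢ log₂ pᵢ.
−0.04·log₂(0.04) = 0.1858
−0.23·log₂(0.23) = 0.4877
−0.21·log₂(0.21) = 0.4728
−0.24·log₂(0.24) = 0.4941
−0.07·log₂(0.07) = 0.2686
−0.21·log₂(0.21) = 0.4728
Sum ≈ 2.3818 → 2.382 bits.

2.382 bits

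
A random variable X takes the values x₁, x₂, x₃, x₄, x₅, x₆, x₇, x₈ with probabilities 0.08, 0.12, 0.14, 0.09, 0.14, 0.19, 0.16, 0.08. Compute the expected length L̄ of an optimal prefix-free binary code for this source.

2.97 bits/symbol

Repeatedly combine the two least-probable nodes; the expected code length is the sum of the merged weights.
merge 2/25 + 2/25 → 4/25
merge 9/100 + 3/25 → 21/100
merge 7/50 + 7/50 → 7/25
merge 4/25 + 4/25 → 8/25
merge 19/100 + 21/100 → 2/5
merge 7/25 + 8/25 → 3/5
merge 2/5 + 3/5 → 1
L = 4/25 + 21/100 + 7/25 + 8/25 + 2/5 + 3/5 + 1 = 297/100 = 2.97 bits/symbol.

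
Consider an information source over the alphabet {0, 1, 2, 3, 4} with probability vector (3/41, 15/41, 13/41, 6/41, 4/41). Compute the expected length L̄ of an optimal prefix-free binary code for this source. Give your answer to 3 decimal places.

2.122 bits/symbol

Repeatedly combine the two least-probable nodes; the expected code length is the sum of the merged weights.
merge 3/41 + 4/41 → 7/41
merge 6/41 + 7/41 → 13/41
merge 13/41 + 13/41 → 26/41
merge 15/41 + 26/41 → 1
L = 7/41 + 13/41 + 26/41 + 1 = 87/41 ≈ 2.122 bits/symbol.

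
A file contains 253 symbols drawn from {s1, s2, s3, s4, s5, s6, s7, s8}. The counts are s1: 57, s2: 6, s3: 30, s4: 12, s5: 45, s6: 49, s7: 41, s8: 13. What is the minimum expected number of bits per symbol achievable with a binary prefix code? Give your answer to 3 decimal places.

Probabilities are the counts divided by 253.
Repeatedly combine the two least-probable nodes; the expected code length is the sum of the merged weights.
merge 6/253 + 12/253 → 18/253
merge 13/253 + 18/253 → 31/253
merge 30/253 + 31/253 → 61/253
merge 41/253 + 45/253 → 86/253
merge 49/253 + 57/253 → 106/253
merge 61/253 + 86/253 → 147/253
merge 106/253 + 147/253 → 1
L = 18/253 + 31/253 + 61/253 + 86/253 + 106/253 + 147/253 + 1 = 702/253 ≈ 2.775 bits/symbol.

2.775 bits/symbol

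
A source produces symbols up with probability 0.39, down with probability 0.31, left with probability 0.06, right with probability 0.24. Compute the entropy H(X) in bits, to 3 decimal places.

1.791 bits

H = −Σ pᵢ log₂ pᵢ.
−0.39·log₂(0.39) = 0.5298
−0.31·log₂(0.31) = 0.5238
−0.06·log₂(0.06) = 0.2435
−0.24·log₂(0.24) = 0.4941
Sum ≈ 1.7913 → 1.791 bits.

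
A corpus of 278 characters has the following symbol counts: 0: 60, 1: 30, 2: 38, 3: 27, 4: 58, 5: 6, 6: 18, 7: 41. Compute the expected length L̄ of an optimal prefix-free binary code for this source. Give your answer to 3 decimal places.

2.845 bits/symbol

Probabilities are the counts divided by 278.
Repeatedly combine the two least-probable nodes; the expected code length is the sum of the merged weights.
merge 3/139 + 9/139 → 12/139
merge 12/139 + 27/278 → 51/278
merge 15/139 + 19/139 → 34/139
merge 41/278 + 51/278 → 46/139
merge 29/139 + 30/139 → 59/139
merge 34/139 + 46/139 → 80/139
merge 59/139 + 80/139 → 1
L = 12/139 + 51/278 + 34/139 + 46/139 + 59/139 + 80/139 + 1 = 791/278 ≈ 2.845 bits/symbol.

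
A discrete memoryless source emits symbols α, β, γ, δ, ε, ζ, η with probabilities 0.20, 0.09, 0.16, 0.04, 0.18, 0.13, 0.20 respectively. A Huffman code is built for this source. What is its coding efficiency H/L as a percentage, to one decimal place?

Entropy H = −Σ p log₂ p ≈ 2.6781 bits.
Huffman merges: 1/25+9/100→13/100; 13/100+13/100→13/50; 4/25+9/50→17/50; 1/5+1/5→2/5; 13/50+17/50→3/5; 2/5+3/5→1. L = 273/100 ≈ 2.7300.
Efficiency = H/L = 2.6781/2.7300 = 98.1%.

98.1%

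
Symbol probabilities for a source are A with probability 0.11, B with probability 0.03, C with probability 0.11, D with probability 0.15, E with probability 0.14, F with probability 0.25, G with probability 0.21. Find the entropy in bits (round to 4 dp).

H = −Σ pᵢ log₂ pᵢ.
−0.11·log₂(0.11) = 0.3503
−0.03·log₂(0.03) = 0.1518
−0.11·log₂(0.11) = 0.3503
−0.15·log₂(0.15) = 0.4105
−0.14·log₂(0.14) = 0.3971
−0.25·log₂(0.25) = 0.5000
−0.21·log₂(0.21) = 0.4728
Sum ≈ 2.6328 → 2.6328 bits.

2.6328 bits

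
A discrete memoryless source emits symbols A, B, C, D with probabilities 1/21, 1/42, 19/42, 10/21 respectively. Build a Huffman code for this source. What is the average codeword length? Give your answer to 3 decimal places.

Repeatedly combine the two least-probable nodes; the expected code length is the sum of the merged weights.
merge 1/42 + 1/21 → 1/14
merge 1/14 + 19/42 → 11/21
merge 10/21 + 11/21 → 1
L = 1/14 + 11/21 + 1 = 67/42 ≈ 1.595 bits/symbol.

1.595 bits/symbol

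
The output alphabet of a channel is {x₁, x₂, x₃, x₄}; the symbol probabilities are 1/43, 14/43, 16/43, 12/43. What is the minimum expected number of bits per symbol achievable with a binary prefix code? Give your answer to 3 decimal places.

Repeatedly combine the two least-probable nodes; the expected code length is the sum of the merged weights.
merge 1/43 + 12/43 → 13/43
merge 13/43 + 14/43 → 27/43
merge 16/43 + 27/43 → 1
L = 13/43 + 27/43 + 1 = 83/43 ≈ 1.930 bits/symbol.

1.930 bits/symbol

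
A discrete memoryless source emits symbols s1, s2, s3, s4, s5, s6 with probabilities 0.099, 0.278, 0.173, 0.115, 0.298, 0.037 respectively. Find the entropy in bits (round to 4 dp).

H = −Σ pᵢ log₂ pᵢ.
−0.099·log₂(0.099) = 0.3303
−0.278·log₂(0.278) = 0.5134
−0.173·log₂(0.173) = 0.4379
−0.115·log₂(0.115) = 0.3588
−0.298·log₂(0.298) = 0.5205
−0.037·log₂(0.037) = 0.1760
Sum ≈ 2.3369 → 2.3369 bits.

2.3369 bits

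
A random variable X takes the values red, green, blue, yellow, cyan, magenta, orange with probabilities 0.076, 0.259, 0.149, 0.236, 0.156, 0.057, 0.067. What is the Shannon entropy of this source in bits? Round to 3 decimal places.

H = −Σ pᵢ log₂ pᵢ.
−0.076·log₂(0.076) = 0.2826
−0.259·log₂(0.259) = 0.5048
−0.149·log₂(0.149) = 0.4092
−0.236·log₂(0.236) = 0.4916
−0.156·log₂(0.156) = 0.4181
−0.057·log₂(0.057) = 0.2356
−0.067·log₂(0.067) = 0.2613
Sum ≈ 2.6032 → 2.603 bits.

2.603 bits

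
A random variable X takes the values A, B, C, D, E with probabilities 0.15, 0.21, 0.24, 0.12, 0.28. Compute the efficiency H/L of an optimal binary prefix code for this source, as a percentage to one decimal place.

99.5%

Entropy H = −Σ p log₂ p ≈ 2.2588 bits.
Huffman merges: 3/25+3/20→27/100; 21/100+6/25→9/20; 27/100+7/25→11/20; 9/20+11/20→1. L = 227/100 ≈ 2.2700.
Efficiency = H/L = 2.2588/2.2700 = 99.5%.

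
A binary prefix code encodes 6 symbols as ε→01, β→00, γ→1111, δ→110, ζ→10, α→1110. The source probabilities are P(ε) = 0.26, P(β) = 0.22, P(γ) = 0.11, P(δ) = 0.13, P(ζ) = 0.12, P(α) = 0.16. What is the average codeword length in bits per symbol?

2.67 bits/symbol

L̄ = Σ pᵢ·ℓᵢ = 0.26·2 + 0.22·2 + 0.11·4 + 0.13·3 + 0.12·2 + 0.16·4 = 2.67 bits/symbol.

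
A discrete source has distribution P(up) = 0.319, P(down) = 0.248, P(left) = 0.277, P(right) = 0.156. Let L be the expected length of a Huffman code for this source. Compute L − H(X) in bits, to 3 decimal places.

Entropy H = −Σ p log₂ p ≈ 1.9559 bits.
Huffman merges: 39/250+31/125→101/250; 277/1000+319/1000→149/250; 101/250+149/250→1. L = 2 ≈ 2.0000.
L − H = 2.0000 − 1.9559 = 0.044 bits.

0.044 bits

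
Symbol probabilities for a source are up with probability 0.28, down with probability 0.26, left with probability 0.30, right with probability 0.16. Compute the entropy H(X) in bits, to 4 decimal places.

1.9636 bits

H = −Σ pᵢ log₂ pᵢ.
−0.28·log₂(0.28) = 0.5142
−0.26·log₂(0.26) = 0.5053
−0.30·log₂(0.30) = 0.5211
−0.16·log₂(0.16) = 0.4230
Sum ≈ 1.9636 → 1.9636 bits.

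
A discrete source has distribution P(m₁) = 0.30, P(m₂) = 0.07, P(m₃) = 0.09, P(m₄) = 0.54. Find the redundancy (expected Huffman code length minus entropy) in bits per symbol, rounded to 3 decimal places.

0.038 bits

Entropy H = −Σ p log₂ p ≈ 1.5823 bits.
Huffman merges: 7/100+9/100→4/25; 4/25+3/10→23/50; 23/50+27/50→1. L = 81/50 ≈ 1.6200.
L − H = 1.6200 − 1.5823 = 0.038 bits.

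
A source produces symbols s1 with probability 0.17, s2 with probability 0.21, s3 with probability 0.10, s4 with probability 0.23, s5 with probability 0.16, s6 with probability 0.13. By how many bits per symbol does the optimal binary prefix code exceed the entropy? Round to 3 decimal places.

Entropy H = −Σ p log₂ p ≈ 2.5329 bits.
Huffman merges: 1/10+13/100→23/100; 4/25+17/100→33/100; 21/100+23/100→11/25; 23/100+33/100→14/25; 11/25+14/25→1. L = 64/25 ≈ 2.5600.
L − H = 2.5600 − 2.5329 = 0.027 bits.

0.027 bits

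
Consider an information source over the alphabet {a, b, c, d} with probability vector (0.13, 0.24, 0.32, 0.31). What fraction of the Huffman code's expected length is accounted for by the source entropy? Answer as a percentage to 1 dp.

Entropy H = −Σ p log₂ p ≈ 1.9266 bits.
Huffman merges: 13/100+6/25→37/100; 31/100+8/25→63/100; 37/100+63/100→1. L = 2 ≈ 2.0000.
Efficiency = H/L = 1.9266/2.0000 = 96.3%.

96.3%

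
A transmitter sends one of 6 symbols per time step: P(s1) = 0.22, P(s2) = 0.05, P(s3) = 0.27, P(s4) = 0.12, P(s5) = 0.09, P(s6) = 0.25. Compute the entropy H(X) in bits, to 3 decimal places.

2.386 bits

H = −Σ pᵢ log₂ pᵢ.
−0.22·log₂(0.22) = 0.4806
−0.05·log₂(0.05) = 0.2161
−0.27·log₂(0.27) = 0.5100
−0.12·log₂(0.12) = 0.3671
−0.09·log₂(0.09) = 0.3127
−0.25·log₂(0.25) = 0.5000
Sum ≈ 2.3864 → 2.386 bits.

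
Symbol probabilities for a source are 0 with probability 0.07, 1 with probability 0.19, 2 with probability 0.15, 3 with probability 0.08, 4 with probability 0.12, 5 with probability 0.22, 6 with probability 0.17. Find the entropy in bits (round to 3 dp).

2.708 bits

H = −Σ pᵢ log₂ pᵢ.
−0.07·log₂(0.07) = 0.2686
−0.19·log₂(0.19) = 0.4552
−0.15·log₂(0.15) = 0.4105
−0.08·log₂(0.08) = 0.2915
−0.12·log₂(0.12) = 0.3671
−0.22·log₂(0.22) = 0.4806
−0.17·log₂(0.17) = 0.4346
Sum ≈ 2.7081 → 2.708 bits.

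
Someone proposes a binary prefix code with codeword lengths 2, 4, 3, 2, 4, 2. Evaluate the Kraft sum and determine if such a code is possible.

1; yes

With common denominator 2^4 = 16: Σ 2^(−ℓᵢ) = 4/16 + 1/16 + 2/16 + 4/16 + 1/16 + 4/16 = 16/16 = 1.
Kraft's inequality requires Σ ≤ 1; here Σ = 1 ≤ 1, so such a prefix code exists.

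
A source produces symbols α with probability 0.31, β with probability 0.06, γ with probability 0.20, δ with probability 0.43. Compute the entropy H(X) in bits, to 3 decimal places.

H = −Σ pᵢ log₂ pᵢ.
−0.31·log₂(0.31) = 0.5238
−0.06·log₂(0.06) = 0.2435
−0.20·log₂(0.20) = 0.4644
−0.43·log₂(0.43) = 0.5236
Sum ≈ 1.7553 → 1.755 bits.

1.755 bits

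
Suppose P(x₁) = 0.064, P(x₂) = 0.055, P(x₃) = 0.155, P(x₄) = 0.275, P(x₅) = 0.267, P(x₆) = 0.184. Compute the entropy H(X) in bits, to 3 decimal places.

2.371 bits

H = −Σ pᵢ log₂ pᵢ.
−0.064·log₂(0.064) = 0.2538
−0.055·log₂(0.055) = 0.2301
−0.155·log₂(0.155) = 0.4169
−0.275·log₂(0.275) = 0.5122
−0.267·log₂(0.267) = 0.5087
−0.184·log₂(0.184) = 0.4494
Sum ≈ 2.3711 → 2.371 bits.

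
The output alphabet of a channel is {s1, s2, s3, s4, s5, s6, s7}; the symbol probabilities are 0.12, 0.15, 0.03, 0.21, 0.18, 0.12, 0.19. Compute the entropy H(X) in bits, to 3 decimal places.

2.670 bits

H = −Σ pᵢ log₂ pᵢ.
−0.12·log₂(0.12) = 0.3671
−0.15·log₂(0.15) = 0.4105
−0.03·log₂(0.03) = 0.1518
−0.21·log₂(0.21) = 0.4728
−0.18·log₂(0.18) = 0.4453
−0.12·log₂(0.12) = 0.3671
−0.19·log₂(0.19) = 0.4552
Sum ≈ 2.6698 → 2.670 bits.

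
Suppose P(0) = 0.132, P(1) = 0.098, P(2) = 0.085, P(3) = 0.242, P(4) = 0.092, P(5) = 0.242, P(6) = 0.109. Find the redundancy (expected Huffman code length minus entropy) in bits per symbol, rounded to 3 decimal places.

Entropy H = −Σ p log₂ p ≈ 2.6723 bits.
Huffman merges: 17/200+23/250→177/1000; 49/500+109/1000→207/1000; 33/250+177/1000→309/1000; 207/1000+121/500→449/1000; 121/500+309/1000→551/1000; 449/1000+551/1000→1. L = 2693/1000 ≈ 2.6930.
L − H = 2.6930 − 2.6723 = 0.021 bits.

0.021 bits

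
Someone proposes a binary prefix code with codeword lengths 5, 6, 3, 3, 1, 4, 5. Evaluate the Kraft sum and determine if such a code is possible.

With common denominator 2^6 = 64: Σ 2^(−ℓᵢ) = 2/64 + 1/64 + 8/64 + 8/64 + 32/64 + 4/64 + 2/64 = 57/64 = 0.890625.
Kraft's inequality requires Σ ≤ 1; here Σ = 0.890625 ≤ 1, so such a prefix code exists.

0.890625; yes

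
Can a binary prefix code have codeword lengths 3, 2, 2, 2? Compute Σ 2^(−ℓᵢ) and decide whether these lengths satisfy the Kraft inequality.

With common denominator 2^3 = 8: Σ 2^(−ℓᵢ) = 1/8 + 2/8 + 2/8 + 2/8 = 7/8 = 0.875.
Kraft's inequality requires Σ ≤ 1; here Σ = 0.875 ≤ 1, so such a prefix code exists.

0.875; yes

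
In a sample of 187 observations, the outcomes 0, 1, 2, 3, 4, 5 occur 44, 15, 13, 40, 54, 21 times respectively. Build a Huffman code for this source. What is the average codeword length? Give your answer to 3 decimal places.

Probabilities are the counts divided by 187.
Repeatedly combine the two least-probable nodes; the expected code length is the sum of the merged weights.
merge 13/187 + 15/187 → 28/187
merge 21/187 + 28/187 → 49/187
merge 40/187 + 4/17 → 84/187
merge 49/187 + 54/187 → 103/187
merge 84/187 + 103/187 → 1
L = 28/187 + 49/187 + 84/187 + 103/187 + 1 = 41/17 ≈ 2.412 bits/symbol.

2.412 bits/symbol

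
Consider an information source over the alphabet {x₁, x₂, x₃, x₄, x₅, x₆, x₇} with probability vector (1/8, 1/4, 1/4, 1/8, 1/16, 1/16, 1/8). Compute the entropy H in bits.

2.625 bits

Each probability is a power of 1/2, so log₂(1/p) is an integer.
H = Σ p·log₂(1/p) = 1/8·3 + 1/4·2 + 1/4·2 + 1/8·3 + 1/16·4 + 1/16·4 + 1/8·3 = 2.625 bits.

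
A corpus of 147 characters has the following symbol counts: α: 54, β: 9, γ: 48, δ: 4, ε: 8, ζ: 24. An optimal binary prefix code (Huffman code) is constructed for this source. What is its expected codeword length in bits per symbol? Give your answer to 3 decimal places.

Probabilities are the counts divided by 147.
Repeatedly combine the two least-probable nodes; the expected code length is the sum of the merged weights.
merge 4/147 + 8/147 → 4/49
merge 3/49 + 4/49 → 1/7
merge 1/7 + 8/49 → 15/49
merge 15/49 + 16/49 → 31/49
merge 18/49 + 31/49 → 1
L = 4/49 + 1/7 + 15/49 + 31/49 + 1 = 106/49 ≈ 2.163 bits/symbol.

2.163 bits/symbol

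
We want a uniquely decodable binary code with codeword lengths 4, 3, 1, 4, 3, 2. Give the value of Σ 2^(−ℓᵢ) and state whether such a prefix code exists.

1.125; no

With common denominator 2^4 = 16: Σ 2^(−ℓᵢ) = 1/16 + 2/16 + 8/16 + 1/16 + 2/16 + 4/16 = 18/16 = 1.125.
Kraft's inequality requires Σ ≤ 1; here Σ = 1.125 > 1, so no such prefix code exists.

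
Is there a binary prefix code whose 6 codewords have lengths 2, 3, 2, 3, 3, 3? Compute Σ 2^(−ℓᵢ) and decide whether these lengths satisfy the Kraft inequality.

With common denominator 2^3 = 8: Σ 2^(−ℓᵢ) = 2/8 + 1/8 + 2/8 + 1/8 + 1/8 + 1/8 = 8/8 = 1.
Kraft's inequality requires Σ ≤ 1; here Σ = 1 ≤ 1, so such a prefix code exists.

1; yes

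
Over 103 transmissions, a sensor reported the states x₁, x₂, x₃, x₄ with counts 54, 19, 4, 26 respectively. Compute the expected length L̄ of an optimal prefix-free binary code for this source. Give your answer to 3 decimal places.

Probabilities are the counts divided by 103.
Repeatedly combine the two least-probable nodes; the expected code length is the sum of the merged weights.
merge 4/103 + 19/103 → 23/103
merge 23/103 + 26/103 → 49/103
merge 49/103 + 54/103 → 1
L = 23/103 + 49/103 + 1 = 175/103 ≈ 1.699 bits/symbol.

1.699 bits/symbol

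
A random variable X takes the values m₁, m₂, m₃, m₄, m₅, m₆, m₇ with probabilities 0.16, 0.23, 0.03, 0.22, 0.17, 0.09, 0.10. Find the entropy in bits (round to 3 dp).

H = −Σ pᵢ log₂ pᵢ.
−0.16·log₂(0.16) = 0.4230
−0.23·log₂(0.23) = 0.4877
−0.03·log₂(0.03) = 0.1518
−0.22·log₂(0.22) = 0.4806
−0.17·log₂(0.17) = 0.4346
−0.09·log₂(0.09) = 0.3127
−0.10·log₂(0.10) = 0.3322
Sum ≈ 2.6225 → 2.622 bits.

2.622 bits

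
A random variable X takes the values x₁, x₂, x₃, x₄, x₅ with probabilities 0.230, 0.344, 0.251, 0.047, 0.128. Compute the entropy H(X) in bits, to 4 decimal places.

H = −Σ pᵢ log₂ pᵢ.
−0.230·log₂(0.230) = 0.4877
−0.344·log₂(0.344) = 0.5296
−0.251·log₂(0.251) = 0.5006
−0.047·log₂(0.047) = 0.2073
−0.128·log₂(0.128) = 0.3796
Sum ≈ 2.1048 → 2.1048 bits.

2.1048 bits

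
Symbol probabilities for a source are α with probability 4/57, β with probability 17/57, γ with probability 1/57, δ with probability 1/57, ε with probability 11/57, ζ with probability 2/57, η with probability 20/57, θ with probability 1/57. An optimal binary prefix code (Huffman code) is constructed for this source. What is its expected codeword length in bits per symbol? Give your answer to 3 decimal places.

Repeatedly combine the two least-probable nodes; the expected code length is the sum of the merged weights.
merge 1/57 + 1/57 → 2/57
merge 1/57 + 2/57 → 1/19
merge 2/57 + 1/19 → 5/57
merge 4/57 + 5/57 → 3/19
merge 3/19 + 11/57 → 20/57
merge 17/57 + 20/57 → 37/57
merge 20/57 + 37/57 → 1
L = 2/57 + 1/19 + 5/57 + 3/19 + 20/57 + 37/57 + 1 = 7/3 ≈ 2.333 bits/symbol.

2.333 bits/symbol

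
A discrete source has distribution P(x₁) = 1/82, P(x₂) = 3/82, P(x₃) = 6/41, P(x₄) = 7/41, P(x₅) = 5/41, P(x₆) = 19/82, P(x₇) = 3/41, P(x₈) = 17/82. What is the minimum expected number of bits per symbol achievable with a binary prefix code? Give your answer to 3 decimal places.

Repeatedly combine the two least-probable nodes; the expected code length is the sum of the merged weights.
merge 1/82 + 3/82 → 2/41
merge 2/41 + 3/41 → 5/41
merge 5/41 + 5/41 → 10/41
merge 6/41 + 7/41 → 13/41
merge 17/82 + 19/82 → 18/41
merge 10/41 + 13/41 → 23/41
merge 18/41 + 23/41 → 1
L = 2/41 + 5/41 + 10/41 + 13/41 + 18/41 + 23/41 + 1 = 112/41 ≈ 2.732 bits/symbol.

2.732 bits/symbol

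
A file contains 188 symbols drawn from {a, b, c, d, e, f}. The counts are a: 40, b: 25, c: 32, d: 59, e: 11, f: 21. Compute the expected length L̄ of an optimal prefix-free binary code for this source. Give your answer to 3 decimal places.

2.473 bits/symbol

Probabilities are the counts divided by 188.
Repeatedly combine the two least-probable nodes; the expected code length is the sum of the merged weights.
merge 11/188 + 21/188 → 8/47
merge 25/188 + 8/47 → 57/188
merge 8/47 + 10/47 → 18/47
merge 57/188 + 59/188 → 29/47
merge 18/47 + 29/47 → 1
L = 8/47 + 57/188 + 18/47 + 29/47 + 1 = 465/188 ≈ 2.473 bits/symbol.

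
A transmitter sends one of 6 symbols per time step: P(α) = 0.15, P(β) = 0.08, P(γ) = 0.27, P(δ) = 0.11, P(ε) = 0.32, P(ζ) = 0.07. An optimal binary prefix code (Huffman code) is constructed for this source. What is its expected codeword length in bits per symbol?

2.41 bits/symbol

Repeatedly combine the two least-probable nodes; the expected code length is the sum of the merged weights.
merge 7/100 + 2/25 → 3/20
merge 11/100 + 3/20 → 13/50
merge 3/20 + 13/50 → 41/100
merge 27/100 + 8/25 → 59/100
merge 41/100 + 59/100 → 1
L = 3/20 + 13/50 + 41/100 + 59/100 + 1 = 241/100 = 2.41 bits/symbol.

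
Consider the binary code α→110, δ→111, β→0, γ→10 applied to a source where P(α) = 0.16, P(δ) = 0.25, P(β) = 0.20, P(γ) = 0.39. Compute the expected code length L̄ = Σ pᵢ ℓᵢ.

L̄ = Σ pᵢ·ℓᵢ = 0.16·3 + 0.25·3 + 0.20·1 + 0.39·2 = 2.21 bits/symbol.

2.21 bits/symbol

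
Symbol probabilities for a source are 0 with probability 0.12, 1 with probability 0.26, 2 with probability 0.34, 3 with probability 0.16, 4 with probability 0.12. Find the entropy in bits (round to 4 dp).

H = −Σ pᵢ log₂ pᵢ.
−0.12·log₂(0.12) = 0.3671
−0.26·log₂(0.26) = 0.5053
−0.34·log₂(0.34) = 0.5292
−0.16·log₂(0.16) = 0.4230
−0.12·log₂(0.12) = 0.3671
Sum ≈ 2.1916 → 2.1916 bits.

2.1916 bits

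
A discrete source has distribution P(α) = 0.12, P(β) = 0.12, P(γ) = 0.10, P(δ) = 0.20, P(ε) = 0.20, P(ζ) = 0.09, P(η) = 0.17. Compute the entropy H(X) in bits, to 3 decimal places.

2.742 bits

H = −Σ pᵢ log₂ pᵢ.
−0.12·log₂(0.12) = 0.3671
−0.12·log₂(0.12) = 0.3671
−0.10·log₂(0.10) = 0.3322
−0.20·log₂(0.20) = 0.4644
−0.20·log₂(0.20) = 0.4644
−0.09·log₂(0.09) = 0.3127
−0.17·log₂(0.17) = 0.4346
Sum ≈ 2.7423 → 2.742 bits.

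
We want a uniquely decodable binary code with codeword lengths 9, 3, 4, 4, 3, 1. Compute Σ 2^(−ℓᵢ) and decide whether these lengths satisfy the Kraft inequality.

0.876953125; yes

With common denominator 2^9 = 512: Σ 2^(−ℓᵢ) = 1/512 + 64/512 + 32/512 + 32/512 + 64/512 + 256/512 = 449/512 = 0.876953125.
Kraft's inequality requires Σ ≤ 1; here Σ = 0.876953125 ≤ 1, so such a prefix code exists.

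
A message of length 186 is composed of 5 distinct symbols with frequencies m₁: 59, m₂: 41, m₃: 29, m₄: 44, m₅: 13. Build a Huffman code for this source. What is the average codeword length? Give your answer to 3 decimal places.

Probabilities are the counts divided by 186.
Repeatedly combine the two least-probable nodes; the expected code length is the sum of the merged weights.
merge 13/186 + 29/186 → 7/31
merge 41/186 + 7/31 → 83/186
merge 22/93 + 59/186 → 103/186
merge 83/186 + 103/186 → 1
L = 7/31 + 83/186 + 103/186 + 1 = 69/31 ≈ 2.226 bits/symbol.

2.226 bits/symbol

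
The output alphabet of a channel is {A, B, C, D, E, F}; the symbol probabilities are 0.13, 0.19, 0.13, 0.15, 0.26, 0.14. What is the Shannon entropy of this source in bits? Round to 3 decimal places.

H = −Σ pᵢ log₂ pᵢ.
−0.13·log₂(0.13) = 0.3826
−0.19·log₂(0.19) = 0.4552
−0.13·log₂(0.13) = 0.3826
−0.15·log₂(0.15) = 0.4105
−0.26·log₂(0.26) = 0.5053
−0.14·log₂(0.14) = 0.3971
Sum ≈ 2.5335 → 2.533 bits.

2.533 bits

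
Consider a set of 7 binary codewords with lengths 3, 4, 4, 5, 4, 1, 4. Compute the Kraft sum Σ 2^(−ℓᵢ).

0.90625

With common denominator 2^5 = 32: Σ 2^(−ℓᵢ) = 4/32 + 2/32 + 2/32 + 1/32 + 2/32 + 16/32 + 2/32 = 29/32 = 0.90625.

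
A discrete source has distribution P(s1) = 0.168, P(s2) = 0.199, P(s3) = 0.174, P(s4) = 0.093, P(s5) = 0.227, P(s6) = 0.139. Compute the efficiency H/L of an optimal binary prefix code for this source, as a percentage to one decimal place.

Entropy H = −Σ p log₂ p ≈ 2.5348 bits.
Huffman merges: 93/1000+139/1000→29/125; 21/125+87/500→171/500; 199/1000+227/1000→213/500; 29/125+171/500→287/500; 213/500+287/500→1. L = 1287/500 ≈ 2.5740.
Efficiency = H/L = 2.5348/2.5740 = 98.5%.

98.5%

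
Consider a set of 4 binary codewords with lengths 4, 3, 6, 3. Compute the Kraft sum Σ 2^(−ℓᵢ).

With common denominator 2^6 = 64: Σ 2^(−ℓᵢ) = 4/64 + 8/64 + 1/64 + 8/64 = 21/64 = 0.328125.

0.328125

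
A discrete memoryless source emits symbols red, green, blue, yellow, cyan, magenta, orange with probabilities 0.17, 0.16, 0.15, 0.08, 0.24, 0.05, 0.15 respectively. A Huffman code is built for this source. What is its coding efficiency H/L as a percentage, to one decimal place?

Entropy H = −Σ p log₂ p ≈ 2.6804 bits.
Huffman merges: 1/20+2/25→13/100; 13/100+3/20→7/25; 3/20+4/25→31/100; 17/100+6/25→41/100; 7/25+31/100→59/100; 41/100+59/100→1. L = 68/25 ≈ 2.7200.
Efficiency = H/L = 2.6804/2.7200 = 98.5%.

98.5%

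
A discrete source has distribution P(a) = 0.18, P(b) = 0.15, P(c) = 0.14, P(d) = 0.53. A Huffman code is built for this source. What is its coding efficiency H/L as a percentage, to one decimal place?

98.8%

Entropy H = −Σ p log₂ p ≈ 1.7384 bits.
Huffman merges: 7/50+3/20→29/100; 9/50+29/100→47/100; 47/100+53/100→1. L = 44/25 ≈ 1.7600.
Efficiency = H/L = 1.7384/1.7600 = 98.8%.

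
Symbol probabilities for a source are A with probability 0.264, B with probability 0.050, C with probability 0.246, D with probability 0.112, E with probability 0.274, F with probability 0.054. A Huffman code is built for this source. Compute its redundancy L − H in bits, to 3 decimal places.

Entropy H = −Σ p log₂ p ≈ 2.3140 bits.
Huffman merges: 1/20+27/500→13/125; 13/125+14/125→27/125; 27/125+123/500→231/500; 33/125+137/500→269/500; 231/500+269/500→1. L = 58/25 ≈ 2.3200.
L − H = 2.3200 − 2.3140 = 0.006 bits.

0.006 bits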